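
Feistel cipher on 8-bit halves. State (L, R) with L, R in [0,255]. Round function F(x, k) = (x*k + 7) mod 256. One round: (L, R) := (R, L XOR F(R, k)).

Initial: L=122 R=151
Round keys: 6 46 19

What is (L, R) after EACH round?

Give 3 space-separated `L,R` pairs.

Round 1 (k=6): L=151 R=235
Round 2 (k=46): L=235 R=214
Round 3 (k=19): L=214 R=2

Answer: 151,235 235,214 214,2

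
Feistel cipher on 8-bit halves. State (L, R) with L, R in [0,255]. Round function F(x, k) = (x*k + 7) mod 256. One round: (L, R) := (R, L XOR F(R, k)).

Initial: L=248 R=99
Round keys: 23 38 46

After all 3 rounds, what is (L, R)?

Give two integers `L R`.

Round 1 (k=23): L=99 R=20
Round 2 (k=38): L=20 R=156
Round 3 (k=46): L=156 R=27

Answer: 156 27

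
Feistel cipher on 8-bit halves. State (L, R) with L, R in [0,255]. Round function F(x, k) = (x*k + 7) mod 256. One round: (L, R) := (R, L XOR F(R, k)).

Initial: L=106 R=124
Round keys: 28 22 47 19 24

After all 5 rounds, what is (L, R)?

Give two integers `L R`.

Answer: 249 92

Derivation:
Round 1 (k=28): L=124 R=253
Round 2 (k=22): L=253 R=185
Round 3 (k=47): L=185 R=3
Round 4 (k=19): L=3 R=249
Round 5 (k=24): L=249 R=92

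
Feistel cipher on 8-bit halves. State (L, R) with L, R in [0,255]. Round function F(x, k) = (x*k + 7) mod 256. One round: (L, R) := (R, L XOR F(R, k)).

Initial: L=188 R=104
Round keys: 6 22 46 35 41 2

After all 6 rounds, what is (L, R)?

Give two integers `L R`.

Answer: 41 41

Derivation:
Round 1 (k=6): L=104 R=203
Round 2 (k=22): L=203 R=17
Round 3 (k=46): L=17 R=222
Round 4 (k=35): L=222 R=112
Round 5 (k=41): L=112 R=41
Round 6 (k=2): L=41 R=41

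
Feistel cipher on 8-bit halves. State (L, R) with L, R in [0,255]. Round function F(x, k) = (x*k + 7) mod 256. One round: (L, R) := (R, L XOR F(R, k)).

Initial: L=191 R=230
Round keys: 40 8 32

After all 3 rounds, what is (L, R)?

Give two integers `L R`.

Answer: 161 111

Derivation:
Round 1 (k=40): L=230 R=72
Round 2 (k=8): L=72 R=161
Round 3 (k=32): L=161 R=111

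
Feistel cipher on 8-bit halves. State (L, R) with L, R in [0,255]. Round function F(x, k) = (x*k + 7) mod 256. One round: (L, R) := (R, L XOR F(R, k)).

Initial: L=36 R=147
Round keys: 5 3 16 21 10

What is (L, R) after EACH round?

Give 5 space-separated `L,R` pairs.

Round 1 (k=5): L=147 R=194
Round 2 (k=3): L=194 R=222
Round 3 (k=16): L=222 R=37
Round 4 (k=21): L=37 R=206
Round 5 (k=10): L=206 R=54

Answer: 147,194 194,222 222,37 37,206 206,54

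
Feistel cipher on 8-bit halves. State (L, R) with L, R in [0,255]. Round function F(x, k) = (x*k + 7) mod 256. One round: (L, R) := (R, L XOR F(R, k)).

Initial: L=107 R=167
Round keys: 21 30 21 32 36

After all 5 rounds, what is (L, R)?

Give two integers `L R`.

Round 1 (k=21): L=167 R=209
Round 2 (k=30): L=209 R=34
Round 3 (k=21): L=34 R=0
Round 4 (k=32): L=0 R=37
Round 5 (k=36): L=37 R=59

Answer: 37 59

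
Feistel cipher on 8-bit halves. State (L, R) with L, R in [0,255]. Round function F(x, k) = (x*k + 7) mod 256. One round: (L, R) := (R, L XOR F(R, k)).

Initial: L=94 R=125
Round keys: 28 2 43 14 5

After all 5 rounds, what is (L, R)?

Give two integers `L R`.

Answer: 39 28

Derivation:
Round 1 (k=28): L=125 R=237
Round 2 (k=2): L=237 R=156
Round 3 (k=43): L=156 R=214
Round 4 (k=14): L=214 R=39
Round 5 (k=5): L=39 R=28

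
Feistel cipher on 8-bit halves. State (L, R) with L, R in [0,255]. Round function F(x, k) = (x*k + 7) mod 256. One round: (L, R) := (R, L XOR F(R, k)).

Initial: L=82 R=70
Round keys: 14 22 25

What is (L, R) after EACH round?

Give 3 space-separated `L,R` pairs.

Round 1 (k=14): L=70 R=137
Round 2 (k=22): L=137 R=139
Round 3 (k=25): L=139 R=19

Answer: 70,137 137,139 139,19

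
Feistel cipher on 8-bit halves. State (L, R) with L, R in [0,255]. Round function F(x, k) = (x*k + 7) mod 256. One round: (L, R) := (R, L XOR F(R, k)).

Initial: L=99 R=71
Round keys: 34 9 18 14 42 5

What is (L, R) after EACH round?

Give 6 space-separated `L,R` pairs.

Answer: 71,22 22,138 138,173 173,247 247,32 32,80

Derivation:
Round 1 (k=34): L=71 R=22
Round 2 (k=9): L=22 R=138
Round 3 (k=18): L=138 R=173
Round 4 (k=14): L=173 R=247
Round 5 (k=42): L=247 R=32
Round 6 (k=5): L=32 R=80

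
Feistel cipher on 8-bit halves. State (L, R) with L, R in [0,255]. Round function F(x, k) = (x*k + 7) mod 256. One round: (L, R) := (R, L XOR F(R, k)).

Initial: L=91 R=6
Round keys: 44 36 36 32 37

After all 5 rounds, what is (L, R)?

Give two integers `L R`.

Round 1 (k=44): L=6 R=84
Round 2 (k=36): L=84 R=209
Round 3 (k=36): L=209 R=63
Round 4 (k=32): L=63 R=54
Round 5 (k=37): L=54 R=234

Answer: 54 234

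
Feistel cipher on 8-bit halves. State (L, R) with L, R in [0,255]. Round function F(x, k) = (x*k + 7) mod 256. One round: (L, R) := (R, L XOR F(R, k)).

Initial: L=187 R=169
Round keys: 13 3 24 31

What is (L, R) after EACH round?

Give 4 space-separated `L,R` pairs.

Round 1 (k=13): L=169 R=39
Round 2 (k=3): L=39 R=213
Round 3 (k=24): L=213 R=216
Round 4 (k=31): L=216 R=250

Answer: 169,39 39,213 213,216 216,250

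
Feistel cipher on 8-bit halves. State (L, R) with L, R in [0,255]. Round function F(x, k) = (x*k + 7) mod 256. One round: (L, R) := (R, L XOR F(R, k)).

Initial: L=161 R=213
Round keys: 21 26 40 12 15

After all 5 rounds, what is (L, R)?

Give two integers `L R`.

Answer: 251 186

Derivation:
Round 1 (k=21): L=213 R=33
Round 2 (k=26): L=33 R=180
Round 3 (k=40): L=180 R=6
Round 4 (k=12): L=6 R=251
Round 5 (k=15): L=251 R=186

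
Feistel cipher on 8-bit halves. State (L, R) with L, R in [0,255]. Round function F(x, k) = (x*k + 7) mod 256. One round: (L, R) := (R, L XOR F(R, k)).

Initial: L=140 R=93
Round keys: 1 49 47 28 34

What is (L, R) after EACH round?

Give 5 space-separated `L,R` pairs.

Round 1 (k=1): L=93 R=232
Round 2 (k=49): L=232 R=50
Round 3 (k=47): L=50 R=221
Round 4 (k=28): L=221 R=1
Round 5 (k=34): L=1 R=244

Answer: 93,232 232,50 50,221 221,1 1,244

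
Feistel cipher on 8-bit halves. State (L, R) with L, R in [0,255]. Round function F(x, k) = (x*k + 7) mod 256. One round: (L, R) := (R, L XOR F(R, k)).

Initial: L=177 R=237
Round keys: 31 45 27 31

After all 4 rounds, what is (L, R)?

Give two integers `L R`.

Answer: 235 103

Derivation:
Round 1 (k=31): L=237 R=11
Round 2 (k=45): L=11 R=27
Round 3 (k=27): L=27 R=235
Round 4 (k=31): L=235 R=103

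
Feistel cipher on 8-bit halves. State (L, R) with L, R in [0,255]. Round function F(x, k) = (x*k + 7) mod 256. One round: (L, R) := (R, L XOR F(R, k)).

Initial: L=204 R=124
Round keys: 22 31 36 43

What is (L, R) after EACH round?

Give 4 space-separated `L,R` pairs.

Answer: 124,99 99,120 120,132 132,75

Derivation:
Round 1 (k=22): L=124 R=99
Round 2 (k=31): L=99 R=120
Round 3 (k=36): L=120 R=132
Round 4 (k=43): L=132 R=75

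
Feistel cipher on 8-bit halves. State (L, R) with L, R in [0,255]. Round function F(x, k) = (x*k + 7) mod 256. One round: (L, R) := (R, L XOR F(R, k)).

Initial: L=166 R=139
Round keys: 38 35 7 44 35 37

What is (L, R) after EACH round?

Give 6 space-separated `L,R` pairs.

Answer: 139,15 15,159 159,111 111,132 132,124 124,119

Derivation:
Round 1 (k=38): L=139 R=15
Round 2 (k=35): L=15 R=159
Round 3 (k=7): L=159 R=111
Round 4 (k=44): L=111 R=132
Round 5 (k=35): L=132 R=124
Round 6 (k=37): L=124 R=119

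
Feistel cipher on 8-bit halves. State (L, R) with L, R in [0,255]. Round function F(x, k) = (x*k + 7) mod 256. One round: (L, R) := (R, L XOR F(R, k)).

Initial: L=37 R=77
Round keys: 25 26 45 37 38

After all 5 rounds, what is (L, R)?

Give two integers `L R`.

Answer: 213 223

Derivation:
Round 1 (k=25): L=77 R=169
Round 2 (k=26): L=169 R=124
Round 3 (k=45): L=124 R=122
Round 4 (k=37): L=122 R=213
Round 5 (k=38): L=213 R=223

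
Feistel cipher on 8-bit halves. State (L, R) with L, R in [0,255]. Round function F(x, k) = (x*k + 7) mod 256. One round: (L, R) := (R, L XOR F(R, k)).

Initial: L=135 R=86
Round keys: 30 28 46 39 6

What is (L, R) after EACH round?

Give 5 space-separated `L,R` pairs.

Round 1 (k=30): L=86 R=156
Round 2 (k=28): L=156 R=65
Round 3 (k=46): L=65 R=41
Round 4 (k=39): L=41 R=7
Round 5 (k=6): L=7 R=24

Answer: 86,156 156,65 65,41 41,7 7,24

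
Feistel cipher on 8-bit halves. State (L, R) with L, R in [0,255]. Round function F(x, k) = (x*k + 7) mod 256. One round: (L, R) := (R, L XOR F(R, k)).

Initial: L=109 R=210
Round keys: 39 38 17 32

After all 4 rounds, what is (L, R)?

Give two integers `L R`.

Round 1 (k=39): L=210 R=104
Round 2 (k=38): L=104 R=165
Round 3 (k=17): L=165 R=148
Round 4 (k=32): L=148 R=34

Answer: 148 34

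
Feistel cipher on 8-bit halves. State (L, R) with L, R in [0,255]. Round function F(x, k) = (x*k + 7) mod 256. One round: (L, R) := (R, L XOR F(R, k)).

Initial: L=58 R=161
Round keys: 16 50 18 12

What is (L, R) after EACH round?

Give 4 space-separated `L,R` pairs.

Answer: 161,45 45,112 112,202 202,15

Derivation:
Round 1 (k=16): L=161 R=45
Round 2 (k=50): L=45 R=112
Round 3 (k=18): L=112 R=202
Round 4 (k=12): L=202 R=15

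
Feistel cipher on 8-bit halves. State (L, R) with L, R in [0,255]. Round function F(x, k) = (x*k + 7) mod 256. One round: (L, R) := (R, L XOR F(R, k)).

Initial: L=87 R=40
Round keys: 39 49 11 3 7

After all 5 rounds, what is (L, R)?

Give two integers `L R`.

Round 1 (k=39): L=40 R=72
Round 2 (k=49): L=72 R=231
Round 3 (k=11): L=231 R=188
Round 4 (k=3): L=188 R=220
Round 5 (k=7): L=220 R=183

Answer: 220 183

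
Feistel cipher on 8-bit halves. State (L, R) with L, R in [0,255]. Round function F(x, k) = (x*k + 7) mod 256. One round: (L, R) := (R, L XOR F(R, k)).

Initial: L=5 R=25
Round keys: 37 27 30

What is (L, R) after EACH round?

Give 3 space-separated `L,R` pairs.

Answer: 25,161 161,27 27,144

Derivation:
Round 1 (k=37): L=25 R=161
Round 2 (k=27): L=161 R=27
Round 3 (k=30): L=27 R=144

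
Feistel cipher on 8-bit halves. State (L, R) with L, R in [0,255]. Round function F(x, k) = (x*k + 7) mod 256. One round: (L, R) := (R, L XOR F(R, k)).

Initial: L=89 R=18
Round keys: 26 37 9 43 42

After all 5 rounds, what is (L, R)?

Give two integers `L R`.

Round 1 (k=26): L=18 R=130
Round 2 (k=37): L=130 R=195
Round 3 (k=9): L=195 R=96
Round 4 (k=43): L=96 R=228
Round 5 (k=42): L=228 R=15

Answer: 228 15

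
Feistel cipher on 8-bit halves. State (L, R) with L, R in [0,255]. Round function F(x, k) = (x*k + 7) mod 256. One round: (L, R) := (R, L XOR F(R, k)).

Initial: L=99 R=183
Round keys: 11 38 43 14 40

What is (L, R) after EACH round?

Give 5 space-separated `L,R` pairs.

Answer: 183,135 135,166 166,110 110,173 173,97

Derivation:
Round 1 (k=11): L=183 R=135
Round 2 (k=38): L=135 R=166
Round 3 (k=43): L=166 R=110
Round 4 (k=14): L=110 R=173
Round 5 (k=40): L=173 R=97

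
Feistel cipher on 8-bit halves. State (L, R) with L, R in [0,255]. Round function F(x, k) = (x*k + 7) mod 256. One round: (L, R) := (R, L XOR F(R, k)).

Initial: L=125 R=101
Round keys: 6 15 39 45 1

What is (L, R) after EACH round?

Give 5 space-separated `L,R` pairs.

Round 1 (k=6): L=101 R=24
Round 2 (k=15): L=24 R=10
Round 3 (k=39): L=10 R=149
Round 4 (k=45): L=149 R=50
Round 5 (k=1): L=50 R=172

Answer: 101,24 24,10 10,149 149,50 50,172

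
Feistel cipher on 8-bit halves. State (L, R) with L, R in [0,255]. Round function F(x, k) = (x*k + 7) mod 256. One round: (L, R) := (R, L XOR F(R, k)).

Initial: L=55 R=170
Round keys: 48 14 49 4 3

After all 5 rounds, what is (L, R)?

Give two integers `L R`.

Answer: 154 65

Derivation:
Round 1 (k=48): L=170 R=208
Round 2 (k=14): L=208 R=205
Round 3 (k=49): L=205 R=148
Round 4 (k=4): L=148 R=154
Round 5 (k=3): L=154 R=65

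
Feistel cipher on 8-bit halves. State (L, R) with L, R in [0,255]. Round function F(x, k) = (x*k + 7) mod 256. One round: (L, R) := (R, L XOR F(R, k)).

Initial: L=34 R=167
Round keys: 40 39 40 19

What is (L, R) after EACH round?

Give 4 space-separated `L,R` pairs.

Answer: 167,61 61,245 245,114 114,136

Derivation:
Round 1 (k=40): L=167 R=61
Round 2 (k=39): L=61 R=245
Round 3 (k=40): L=245 R=114
Round 4 (k=19): L=114 R=136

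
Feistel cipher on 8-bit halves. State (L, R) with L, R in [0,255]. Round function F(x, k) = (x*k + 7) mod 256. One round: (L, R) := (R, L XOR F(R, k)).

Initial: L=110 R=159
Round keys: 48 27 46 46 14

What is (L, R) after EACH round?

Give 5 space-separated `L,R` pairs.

Answer: 159,185 185,21 21,116 116,202 202,103

Derivation:
Round 1 (k=48): L=159 R=185
Round 2 (k=27): L=185 R=21
Round 3 (k=46): L=21 R=116
Round 4 (k=46): L=116 R=202
Round 5 (k=14): L=202 R=103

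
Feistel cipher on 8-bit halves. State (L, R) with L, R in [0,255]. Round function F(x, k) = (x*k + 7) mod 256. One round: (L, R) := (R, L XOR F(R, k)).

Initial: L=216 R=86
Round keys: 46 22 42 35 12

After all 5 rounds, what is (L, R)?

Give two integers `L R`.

Answer: 222 81

Derivation:
Round 1 (k=46): L=86 R=163
Round 2 (k=22): L=163 R=95
Round 3 (k=42): L=95 R=62
Round 4 (k=35): L=62 R=222
Round 5 (k=12): L=222 R=81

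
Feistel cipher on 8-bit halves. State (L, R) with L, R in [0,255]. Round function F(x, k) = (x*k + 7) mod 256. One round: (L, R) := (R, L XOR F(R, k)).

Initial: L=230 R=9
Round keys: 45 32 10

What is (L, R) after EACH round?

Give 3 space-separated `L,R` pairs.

Answer: 9,122 122,78 78,105

Derivation:
Round 1 (k=45): L=9 R=122
Round 2 (k=32): L=122 R=78
Round 3 (k=10): L=78 R=105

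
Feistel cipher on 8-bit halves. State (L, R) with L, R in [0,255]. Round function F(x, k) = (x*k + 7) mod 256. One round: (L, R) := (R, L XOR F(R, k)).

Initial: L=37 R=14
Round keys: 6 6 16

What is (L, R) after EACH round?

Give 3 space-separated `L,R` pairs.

Round 1 (k=6): L=14 R=126
Round 2 (k=6): L=126 R=245
Round 3 (k=16): L=245 R=41

Answer: 14,126 126,245 245,41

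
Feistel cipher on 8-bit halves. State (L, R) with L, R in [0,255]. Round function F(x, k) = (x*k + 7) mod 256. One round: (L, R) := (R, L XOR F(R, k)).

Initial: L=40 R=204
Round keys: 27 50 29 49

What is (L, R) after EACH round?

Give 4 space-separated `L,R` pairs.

Round 1 (k=27): L=204 R=163
Round 2 (k=50): L=163 R=17
Round 3 (k=29): L=17 R=87
Round 4 (k=49): L=87 R=191

Answer: 204,163 163,17 17,87 87,191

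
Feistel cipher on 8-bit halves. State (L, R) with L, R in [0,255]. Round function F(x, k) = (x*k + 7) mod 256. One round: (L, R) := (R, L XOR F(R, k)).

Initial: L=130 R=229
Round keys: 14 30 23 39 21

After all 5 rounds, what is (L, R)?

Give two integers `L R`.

Round 1 (k=14): L=229 R=15
Round 2 (k=30): L=15 R=44
Round 3 (k=23): L=44 R=244
Round 4 (k=39): L=244 R=31
Round 5 (k=21): L=31 R=102

Answer: 31 102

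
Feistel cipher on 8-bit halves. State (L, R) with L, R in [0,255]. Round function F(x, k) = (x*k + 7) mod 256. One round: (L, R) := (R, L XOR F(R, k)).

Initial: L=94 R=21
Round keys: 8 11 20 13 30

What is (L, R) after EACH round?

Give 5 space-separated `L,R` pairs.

Round 1 (k=8): L=21 R=241
Round 2 (k=11): L=241 R=119
Round 3 (k=20): L=119 R=162
Round 4 (k=13): L=162 R=54
Round 5 (k=30): L=54 R=249

Answer: 21,241 241,119 119,162 162,54 54,249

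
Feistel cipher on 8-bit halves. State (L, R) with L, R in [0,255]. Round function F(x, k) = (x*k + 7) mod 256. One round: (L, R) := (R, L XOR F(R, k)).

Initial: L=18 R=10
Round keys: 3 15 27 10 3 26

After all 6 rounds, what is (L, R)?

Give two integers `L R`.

Round 1 (k=3): L=10 R=55
Round 2 (k=15): L=55 R=74
Round 3 (k=27): L=74 R=226
Round 4 (k=10): L=226 R=145
Round 5 (k=3): L=145 R=88
Round 6 (k=26): L=88 R=102

Answer: 88 102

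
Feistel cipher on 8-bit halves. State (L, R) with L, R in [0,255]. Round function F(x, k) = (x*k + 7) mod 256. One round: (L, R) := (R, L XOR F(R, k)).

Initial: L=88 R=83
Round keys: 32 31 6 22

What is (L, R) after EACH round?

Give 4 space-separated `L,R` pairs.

Answer: 83,63 63,251 251,214 214,144

Derivation:
Round 1 (k=32): L=83 R=63
Round 2 (k=31): L=63 R=251
Round 3 (k=6): L=251 R=214
Round 4 (k=22): L=214 R=144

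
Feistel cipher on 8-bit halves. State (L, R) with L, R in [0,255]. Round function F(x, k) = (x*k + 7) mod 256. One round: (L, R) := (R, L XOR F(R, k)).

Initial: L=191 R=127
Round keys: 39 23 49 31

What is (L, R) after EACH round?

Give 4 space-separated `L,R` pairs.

Round 1 (k=39): L=127 R=223
Round 2 (k=23): L=223 R=111
Round 3 (k=49): L=111 R=153
Round 4 (k=31): L=153 R=225

Answer: 127,223 223,111 111,153 153,225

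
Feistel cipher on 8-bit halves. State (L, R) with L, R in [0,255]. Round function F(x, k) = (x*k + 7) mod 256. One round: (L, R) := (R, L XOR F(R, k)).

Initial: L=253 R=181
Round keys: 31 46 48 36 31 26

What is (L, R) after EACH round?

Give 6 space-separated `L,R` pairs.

Round 1 (k=31): L=181 R=15
Round 2 (k=46): L=15 R=12
Round 3 (k=48): L=12 R=72
Round 4 (k=36): L=72 R=43
Round 5 (k=31): L=43 R=116
Round 6 (k=26): L=116 R=228

Answer: 181,15 15,12 12,72 72,43 43,116 116,228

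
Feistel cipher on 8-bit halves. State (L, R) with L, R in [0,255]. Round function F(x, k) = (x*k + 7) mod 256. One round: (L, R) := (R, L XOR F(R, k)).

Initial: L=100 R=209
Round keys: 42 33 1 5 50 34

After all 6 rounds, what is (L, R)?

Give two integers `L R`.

Answer: 88 22

Derivation:
Round 1 (k=42): L=209 R=53
Round 2 (k=33): L=53 R=13
Round 3 (k=1): L=13 R=33
Round 4 (k=5): L=33 R=161
Round 5 (k=50): L=161 R=88
Round 6 (k=34): L=88 R=22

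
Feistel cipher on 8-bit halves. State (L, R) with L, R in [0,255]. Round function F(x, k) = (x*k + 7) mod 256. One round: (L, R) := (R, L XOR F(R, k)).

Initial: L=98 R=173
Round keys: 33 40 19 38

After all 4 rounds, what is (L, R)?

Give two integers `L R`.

Round 1 (k=33): L=173 R=54
Round 2 (k=40): L=54 R=218
Round 3 (k=19): L=218 R=3
Round 4 (k=38): L=3 R=163

Answer: 3 163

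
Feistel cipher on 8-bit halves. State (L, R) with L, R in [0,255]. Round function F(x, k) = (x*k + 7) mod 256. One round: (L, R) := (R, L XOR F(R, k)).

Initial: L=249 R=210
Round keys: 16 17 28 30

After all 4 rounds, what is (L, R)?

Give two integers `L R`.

Answer: 85 234

Derivation:
Round 1 (k=16): L=210 R=222
Round 2 (k=17): L=222 R=23
Round 3 (k=28): L=23 R=85
Round 4 (k=30): L=85 R=234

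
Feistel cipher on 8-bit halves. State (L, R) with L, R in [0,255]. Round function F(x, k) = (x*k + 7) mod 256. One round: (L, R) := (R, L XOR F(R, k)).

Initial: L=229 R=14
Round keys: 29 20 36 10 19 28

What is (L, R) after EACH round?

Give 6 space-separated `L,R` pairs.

Answer: 14,120 120,105 105,179 179,108 108,184 184,75

Derivation:
Round 1 (k=29): L=14 R=120
Round 2 (k=20): L=120 R=105
Round 3 (k=36): L=105 R=179
Round 4 (k=10): L=179 R=108
Round 5 (k=19): L=108 R=184
Round 6 (k=28): L=184 R=75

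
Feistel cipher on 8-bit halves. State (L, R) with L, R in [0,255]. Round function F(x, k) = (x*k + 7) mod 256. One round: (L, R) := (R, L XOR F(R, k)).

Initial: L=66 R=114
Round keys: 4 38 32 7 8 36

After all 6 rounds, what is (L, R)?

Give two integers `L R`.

Round 1 (k=4): L=114 R=141
Round 2 (k=38): L=141 R=135
Round 3 (k=32): L=135 R=106
Round 4 (k=7): L=106 R=106
Round 5 (k=8): L=106 R=61
Round 6 (k=36): L=61 R=241

Answer: 61 241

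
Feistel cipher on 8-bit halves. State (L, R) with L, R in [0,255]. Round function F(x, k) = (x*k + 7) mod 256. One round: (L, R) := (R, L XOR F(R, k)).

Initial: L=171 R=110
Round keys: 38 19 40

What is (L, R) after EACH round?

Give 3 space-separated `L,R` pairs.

Round 1 (k=38): L=110 R=240
Round 2 (k=19): L=240 R=185
Round 3 (k=40): L=185 R=31

Answer: 110,240 240,185 185,31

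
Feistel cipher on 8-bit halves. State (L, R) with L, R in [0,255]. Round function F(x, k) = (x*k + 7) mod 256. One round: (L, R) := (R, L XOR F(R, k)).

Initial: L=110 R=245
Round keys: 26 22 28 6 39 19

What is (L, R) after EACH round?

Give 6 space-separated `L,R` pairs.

Round 1 (k=26): L=245 R=135
Round 2 (k=22): L=135 R=84
Round 3 (k=28): L=84 R=176
Round 4 (k=6): L=176 R=115
Round 5 (k=39): L=115 R=60
Round 6 (k=19): L=60 R=8

Answer: 245,135 135,84 84,176 176,115 115,60 60,8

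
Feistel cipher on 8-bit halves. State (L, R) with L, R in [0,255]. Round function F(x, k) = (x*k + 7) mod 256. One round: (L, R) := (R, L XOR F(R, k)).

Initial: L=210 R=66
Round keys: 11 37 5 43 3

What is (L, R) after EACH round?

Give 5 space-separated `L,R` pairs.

Answer: 66,15 15,112 112,56 56,31 31,92

Derivation:
Round 1 (k=11): L=66 R=15
Round 2 (k=37): L=15 R=112
Round 3 (k=5): L=112 R=56
Round 4 (k=43): L=56 R=31
Round 5 (k=3): L=31 R=92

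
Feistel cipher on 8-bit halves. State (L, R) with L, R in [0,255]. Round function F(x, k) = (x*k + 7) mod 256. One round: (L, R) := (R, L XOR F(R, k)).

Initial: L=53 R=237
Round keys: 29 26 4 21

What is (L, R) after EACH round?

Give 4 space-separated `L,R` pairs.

Answer: 237,213 213,68 68,194 194,181

Derivation:
Round 1 (k=29): L=237 R=213
Round 2 (k=26): L=213 R=68
Round 3 (k=4): L=68 R=194
Round 4 (k=21): L=194 R=181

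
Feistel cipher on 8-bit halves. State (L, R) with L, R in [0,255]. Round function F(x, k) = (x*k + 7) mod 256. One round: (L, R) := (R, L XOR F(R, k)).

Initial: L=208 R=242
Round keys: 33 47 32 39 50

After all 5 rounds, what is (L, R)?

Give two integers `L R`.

Round 1 (k=33): L=242 R=233
Round 2 (k=47): L=233 R=60
Round 3 (k=32): L=60 R=110
Round 4 (k=39): L=110 R=245
Round 5 (k=50): L=245 R=143

Answer: 245 143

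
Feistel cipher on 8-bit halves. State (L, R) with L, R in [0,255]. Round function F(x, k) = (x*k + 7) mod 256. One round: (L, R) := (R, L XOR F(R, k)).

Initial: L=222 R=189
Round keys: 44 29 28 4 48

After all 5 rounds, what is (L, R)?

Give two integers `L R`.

Round 1 (k=44): L=189 R=93
Round 2 (k=29): L=93 R=45
Round 3 (k=28): L=45 R=174
Round 4 (k=4): L=174 R=146
Round 5 (k=48): L=146 R=201

Answer: 146 201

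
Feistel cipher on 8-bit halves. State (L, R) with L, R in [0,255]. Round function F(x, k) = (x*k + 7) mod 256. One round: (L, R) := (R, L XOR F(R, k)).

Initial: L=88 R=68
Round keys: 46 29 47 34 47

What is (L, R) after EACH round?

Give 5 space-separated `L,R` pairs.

Round 1 (k=46): L=68 R=103
Round 2 (k=29): L=103 R=246
Round 3 (k=47): L=246 R=86
Round 4 (k=34): L=86 R=133
Round 5 (k=47): L=133 R=36

Answer: 68,103 103,246 246,86 86,133 133,36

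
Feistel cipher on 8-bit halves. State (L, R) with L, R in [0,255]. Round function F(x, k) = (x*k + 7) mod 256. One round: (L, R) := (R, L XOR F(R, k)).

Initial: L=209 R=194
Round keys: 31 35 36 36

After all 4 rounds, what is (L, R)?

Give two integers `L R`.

Round 1 (k=31): L=194 R=84
Round 2 (k=35): L=84 R=65
Round 3 (k=36): L=65 R=127
Round 4 (k=36): L=127 R=162

Answer: 127 162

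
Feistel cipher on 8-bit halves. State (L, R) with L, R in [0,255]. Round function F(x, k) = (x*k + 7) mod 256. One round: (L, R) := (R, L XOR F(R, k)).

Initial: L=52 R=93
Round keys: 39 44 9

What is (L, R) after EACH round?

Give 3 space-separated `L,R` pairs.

Round 1 (k=39): L=93 R=6
Round 2 (k=44): L=6 R=82
Round 3 (k=9): L=82 R=239

Answer: 93,6 6,82 82,239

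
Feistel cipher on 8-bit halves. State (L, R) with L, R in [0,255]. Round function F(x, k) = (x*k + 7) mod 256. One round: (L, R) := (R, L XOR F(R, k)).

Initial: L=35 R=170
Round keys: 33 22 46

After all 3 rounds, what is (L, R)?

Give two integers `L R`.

Round 1 (k=33): L=170 R=210
Round 2 (k=22): L=210 R=185
Round 3 (k=46): L=185 R=151

Answer: 185 151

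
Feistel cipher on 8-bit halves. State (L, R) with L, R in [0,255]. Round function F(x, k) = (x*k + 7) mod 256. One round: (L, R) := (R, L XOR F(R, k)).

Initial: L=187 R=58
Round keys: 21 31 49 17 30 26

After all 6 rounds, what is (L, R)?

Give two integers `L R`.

Round 1 (k=21): L=58 R=114
Round 2 (k=31): L=114 R=239
Round 3 (k=49): L=239 R=180
Round 4 (k=17): L=180 R=20
Round 5 (k=30): L=20 R=235
Round 6 (k=26): L=235 R=241

Answer: 235 241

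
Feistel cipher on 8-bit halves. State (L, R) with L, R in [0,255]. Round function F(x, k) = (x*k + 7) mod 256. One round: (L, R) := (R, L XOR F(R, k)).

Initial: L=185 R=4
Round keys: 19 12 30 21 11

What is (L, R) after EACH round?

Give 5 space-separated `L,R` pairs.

Answer: 4,234 234,251 251,155 155,69 69,101

Derivation:
Round 1 (k=19): L=4 R=234
Round 2 (k=12): L=234 R=251
Round 3 (k=30): L=251 R=155
Round 4 (k=21): L=155 R=69
Round 5 (k=11): L=69 R=101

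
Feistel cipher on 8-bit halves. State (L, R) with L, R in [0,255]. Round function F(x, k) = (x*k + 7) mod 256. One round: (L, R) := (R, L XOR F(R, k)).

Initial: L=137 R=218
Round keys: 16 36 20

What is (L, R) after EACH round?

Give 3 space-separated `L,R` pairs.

Answer: 218,46 46,165 165,197

Derivation:
Round 1 (k=16): L=218 R=46
Round 2 (k=36): L=46 R=165
Round 3 (k=20): L=165 R=197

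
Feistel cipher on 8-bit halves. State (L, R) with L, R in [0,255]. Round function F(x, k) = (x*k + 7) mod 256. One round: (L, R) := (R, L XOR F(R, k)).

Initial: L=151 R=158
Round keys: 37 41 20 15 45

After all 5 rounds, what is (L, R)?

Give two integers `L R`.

Round 1 (k=37): L=158 R=74
Round 2 (k=41): L=74 R=127
Round 3 (k=20): L=127 R=185
Round 4 (k=15): L=185 R=161
Round 5 (k=45): L=161 R=237

Answer: 161 237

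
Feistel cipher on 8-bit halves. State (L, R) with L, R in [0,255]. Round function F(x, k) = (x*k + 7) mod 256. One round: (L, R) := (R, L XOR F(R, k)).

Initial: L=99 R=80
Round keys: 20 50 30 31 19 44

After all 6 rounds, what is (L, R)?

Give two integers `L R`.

Answer: 171 174

Derivation:
Round 1 (k=20): L=80 R=36
Round 2 (k=50): L=36 R=95
Round 3 (k=30): L=95 R=13
Round 4 (k=31): L=13 R=197
Round 5 (k=19): L=197 R=171
Round 6 (k=44): L=171 R=174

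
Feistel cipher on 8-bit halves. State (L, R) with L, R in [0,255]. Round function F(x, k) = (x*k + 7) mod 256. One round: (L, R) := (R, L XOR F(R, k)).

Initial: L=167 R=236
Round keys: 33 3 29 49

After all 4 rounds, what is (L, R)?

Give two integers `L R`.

Round 1 (k=33): L=236 R=212
Round 2 (k=3): L=212 R=111
Round 3 (k=29): L=111 R=78
Round 4 (k=49): L=78 R=154

Answer: 78 154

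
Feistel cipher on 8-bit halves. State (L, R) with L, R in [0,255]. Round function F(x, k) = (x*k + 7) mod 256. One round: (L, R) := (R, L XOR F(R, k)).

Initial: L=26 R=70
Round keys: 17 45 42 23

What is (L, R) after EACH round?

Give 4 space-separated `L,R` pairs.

Round 1 (k=17): L=70 R=183
Round 2 (k=45): L=183 R=116
Round 3 (k=42): L=116 R=184
Round 4 (k=23): L=184 R=251

Answer: 70,183 183,116 116,184 184,251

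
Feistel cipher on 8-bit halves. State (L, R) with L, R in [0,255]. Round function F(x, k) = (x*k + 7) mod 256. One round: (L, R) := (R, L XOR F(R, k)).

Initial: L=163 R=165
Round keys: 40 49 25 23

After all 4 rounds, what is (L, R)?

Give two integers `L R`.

Answer: 65 200

Derivation:
Round 1 (k=40): L=165 R=108
Round 2 (k=49): L=108 R=22
Round 3 (k=25): L=22 R=65
Round 4 (k=23): L=65 R=200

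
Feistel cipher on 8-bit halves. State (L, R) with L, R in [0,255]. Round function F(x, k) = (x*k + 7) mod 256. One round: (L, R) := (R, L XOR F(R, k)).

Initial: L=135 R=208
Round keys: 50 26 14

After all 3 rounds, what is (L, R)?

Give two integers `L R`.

Round 1 (k=50): L=208 R=32
Round 2 (k=26): L=32 R=151
Round 3 (k=14): L=151 R=105

Answer: 151 105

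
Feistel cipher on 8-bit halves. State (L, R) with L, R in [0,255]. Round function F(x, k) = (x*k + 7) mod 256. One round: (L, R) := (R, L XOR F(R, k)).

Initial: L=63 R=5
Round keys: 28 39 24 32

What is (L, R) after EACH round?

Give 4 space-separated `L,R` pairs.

Answer: 5,172 172,62 62,123 123,89

Derivation:
Round 1 (k=28): L=5 R=172
Round 2 (k=39): L=172 R=62
Round 3 (k=24): L=62 R=123
Round 4 (k=32): L=123 R=89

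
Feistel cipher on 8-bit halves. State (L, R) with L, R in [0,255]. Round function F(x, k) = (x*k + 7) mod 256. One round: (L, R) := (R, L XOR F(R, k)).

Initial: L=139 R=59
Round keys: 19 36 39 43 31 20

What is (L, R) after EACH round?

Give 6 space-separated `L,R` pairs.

Round 1 (k=19): L=59 R=227
Round 2 (k=36): L=227 R=200
Round 3 (k=39): L=200 R=156
Round 4 (k=43): L=156 R=243
Round 5 (k=31): L=243 R=232
Round 6 (k=20): L=232 R=212

Answer: 59,227 227,200 200,156 156,243 243,232 232,212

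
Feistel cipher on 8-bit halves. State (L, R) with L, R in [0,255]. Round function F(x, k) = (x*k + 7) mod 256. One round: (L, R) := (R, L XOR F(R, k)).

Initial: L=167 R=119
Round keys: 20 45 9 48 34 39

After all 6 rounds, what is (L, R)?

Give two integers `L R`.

Answer: 138 198

Derivation:
Round 1 (k=20): L=119 R=244
Round 2 (k=45): L=244 R=156
Round 3 (k=9): L=156 R=119
Round 4 (k=48): L=119 R=203
Round 5 (k=34): L=203 R=138
Round 6 (k=39): L=138 R=198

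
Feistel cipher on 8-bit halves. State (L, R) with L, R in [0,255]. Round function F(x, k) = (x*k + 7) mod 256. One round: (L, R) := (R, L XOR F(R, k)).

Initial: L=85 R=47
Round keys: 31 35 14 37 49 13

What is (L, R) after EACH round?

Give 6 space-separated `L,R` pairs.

Answer: 47,237 237,65 65,120 120,30 30,189 189,190

Derivation:
Round 1 (k=31): L=47 R=237
Round 2 (k=35): L=237 R=65
Round 3 (k=14): L=65 R=120
Round 4 (k=37): L=120 R=30
Round 5 (k=49): L=30 R=189
Round 6 (k=13): L=189 R=190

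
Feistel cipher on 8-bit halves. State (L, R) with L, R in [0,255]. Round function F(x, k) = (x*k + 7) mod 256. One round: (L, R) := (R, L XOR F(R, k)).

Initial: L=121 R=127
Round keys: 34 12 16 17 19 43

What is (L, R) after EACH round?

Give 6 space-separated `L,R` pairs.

Round 1 (k=34): L=127 R=156
Round 2 (k=12): L=156 R=40
Round 3 (k=16): L=40 R=27
Round 4 (k=17): L=27 R=250
Round 5 (k=19): L=250 R=142
Round 6 (k=43): L=142 R=27

Answer: 127,156 156,40 40,27 27,250 250,142 142,27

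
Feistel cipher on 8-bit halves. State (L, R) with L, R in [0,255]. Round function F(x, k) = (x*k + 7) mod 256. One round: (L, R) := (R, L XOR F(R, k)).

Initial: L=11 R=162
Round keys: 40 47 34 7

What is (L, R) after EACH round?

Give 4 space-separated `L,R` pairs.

Answer: 162,92 92,73 73,229 229,3

Derivation:
Round 1 (k=40): L=162 R=92
Round 2 (k=47): L=92 R=73
Round 3 (k=34): L=73 R=229
Round 4 (k=7): L=229 R=3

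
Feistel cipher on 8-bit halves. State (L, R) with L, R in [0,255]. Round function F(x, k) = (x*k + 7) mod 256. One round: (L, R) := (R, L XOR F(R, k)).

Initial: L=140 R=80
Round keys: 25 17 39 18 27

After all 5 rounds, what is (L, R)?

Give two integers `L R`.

Answer: 193 44

Derivation:
Round 1 (k=25): L=80 R=91
Round 2 (k=17): L=91 R=66
Round 3 (k=39): L=66 R=78
Round 4 (k=18): L=78 R=193
Round 5 (k=27): L=193 R=44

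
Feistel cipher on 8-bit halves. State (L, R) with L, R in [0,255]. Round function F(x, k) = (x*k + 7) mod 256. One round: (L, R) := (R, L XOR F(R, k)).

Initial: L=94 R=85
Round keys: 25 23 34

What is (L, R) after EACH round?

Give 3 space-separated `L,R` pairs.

Round 1 (k=25): L=85 R=10
Round 2 (k=23): L=10 R=184
Round 3 (k=34): L=184 R=125

Answer: 85,10 10,184 184,125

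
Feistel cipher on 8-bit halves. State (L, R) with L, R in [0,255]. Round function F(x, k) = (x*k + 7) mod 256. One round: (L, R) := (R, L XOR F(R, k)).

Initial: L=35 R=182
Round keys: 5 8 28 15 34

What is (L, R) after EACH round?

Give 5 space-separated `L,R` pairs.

Answer: 182,182 182,1 1,149 149,195 195,120

Derivation:
Round 1 (k=5): L=182 R=182
Round 2 (k=8): L=182 R=1
Round 3 (k=28): L=1 R=149
Round 4 (k=15): L=149 R=195
Round 5 (k=34): L=195 R=120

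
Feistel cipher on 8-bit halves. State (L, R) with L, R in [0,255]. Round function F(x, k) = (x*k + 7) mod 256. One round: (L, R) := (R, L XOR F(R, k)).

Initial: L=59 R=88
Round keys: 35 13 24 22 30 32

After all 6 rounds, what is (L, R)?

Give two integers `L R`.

Answer: 136 109

Derivation:
Round 1 (k=35): L=88 R=52
Round 2 (k=13): L=52 R=243
Round 3 (k=24): L=243 R=251
Round 4 (k=22): L=251 R=106
Round 5 (k=30): L=106 R=136
Round 6 (k=32): L=136 R=109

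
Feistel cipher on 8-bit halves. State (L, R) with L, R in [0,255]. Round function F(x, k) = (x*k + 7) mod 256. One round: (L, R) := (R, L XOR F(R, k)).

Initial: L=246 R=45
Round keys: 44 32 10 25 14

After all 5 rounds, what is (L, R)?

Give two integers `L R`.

Round 1 (k=44): L=45 R=53
Round 2 (k=32): L=53 R=138
Round 3 (k=10): L=138 R=94
Round 4 (k=25): L=94 R=191
Round 5 (k=14): L=191 R=39

Answer: 191 39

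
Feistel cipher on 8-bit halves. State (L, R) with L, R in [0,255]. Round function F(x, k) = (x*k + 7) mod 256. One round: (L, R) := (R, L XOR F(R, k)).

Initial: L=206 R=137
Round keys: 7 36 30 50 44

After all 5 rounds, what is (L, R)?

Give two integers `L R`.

Round 1 (k=7): L=137 R=8
Round 2 (k=36): L=8 R=174
Round 3 (k=30): L=174 R=99
Round 4 (k=50): L=99 R=243
Round 5 (k=44): L=243 R=168

Answer: 243 168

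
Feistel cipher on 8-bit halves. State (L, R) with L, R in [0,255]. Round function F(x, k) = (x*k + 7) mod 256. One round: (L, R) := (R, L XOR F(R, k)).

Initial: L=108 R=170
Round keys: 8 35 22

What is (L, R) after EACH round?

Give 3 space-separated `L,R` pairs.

Round 1 (k=8): L=170 R=59
Round 2 (k=35): L=59 R=178
Round 3 (k=22): L=178 R=104

Answer: 170,59 59,178 178,104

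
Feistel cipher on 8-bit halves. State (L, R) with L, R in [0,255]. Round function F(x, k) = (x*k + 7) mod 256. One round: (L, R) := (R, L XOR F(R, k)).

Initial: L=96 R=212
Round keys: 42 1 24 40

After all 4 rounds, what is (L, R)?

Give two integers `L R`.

Answer: 152 165

Derivation:
Round 1 (k=42): L=212 R=175
Round 2 (k=1): L=175 R=98
Round 3 (k=24): L=98 R=152
Round 4 (k=40): L=152 R=165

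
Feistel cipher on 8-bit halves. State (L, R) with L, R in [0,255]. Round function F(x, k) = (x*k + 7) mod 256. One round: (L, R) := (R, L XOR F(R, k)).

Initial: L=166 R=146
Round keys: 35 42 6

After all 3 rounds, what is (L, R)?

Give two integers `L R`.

Answer: 103 42

Derivation:
Round 1 (k=35): L=146 R=91
Round 2 (k=42): L=91 R=103
Round 3 (k=6): L=103 R=42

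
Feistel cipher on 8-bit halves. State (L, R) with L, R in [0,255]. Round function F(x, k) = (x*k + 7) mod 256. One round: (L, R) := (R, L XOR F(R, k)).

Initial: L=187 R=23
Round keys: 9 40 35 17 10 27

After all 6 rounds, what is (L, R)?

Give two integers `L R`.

Round 1 (k=9): L=23 R=109
Round 2 (k=40): L=109 R=24
Round 3 (k=35): L=24 R=34
Round 4 (k=17): L=34 R=81
Round 5 (k=10): L=81 R=19
Round 6 (k=27): L=19 R=89

Answer: 19 89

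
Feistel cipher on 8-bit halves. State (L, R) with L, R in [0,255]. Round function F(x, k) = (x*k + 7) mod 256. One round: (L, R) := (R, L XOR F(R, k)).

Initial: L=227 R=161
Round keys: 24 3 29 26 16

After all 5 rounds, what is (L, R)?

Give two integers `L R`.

Answer: 83 242

Derivation:
Round 1 (k=24): L=161 R=252
Round 2 (k=3): L=252 R=90
Round 3 (k=29): L=90 R=197
Round 4 (k=26): L=197 R=83
Round 5 (k=16): L=83 R=242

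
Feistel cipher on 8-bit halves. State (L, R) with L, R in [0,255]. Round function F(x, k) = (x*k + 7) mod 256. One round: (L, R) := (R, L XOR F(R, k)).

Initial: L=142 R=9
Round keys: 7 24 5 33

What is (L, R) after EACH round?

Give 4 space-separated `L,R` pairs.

Round 1 (k=7): L=9 R=200
Round 2 (k=24): L=200 R=206
Round 3 (k=5): L=206 R=197
Round 4 (k=33): L=197 R=162

Answer: 9,200 200,206 206,197 197,162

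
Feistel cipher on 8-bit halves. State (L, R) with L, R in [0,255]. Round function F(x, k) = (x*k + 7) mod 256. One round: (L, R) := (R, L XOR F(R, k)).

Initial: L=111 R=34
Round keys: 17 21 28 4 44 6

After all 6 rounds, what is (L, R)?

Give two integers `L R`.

Answer: 186 223

Derivation:
Round 1 (k=17): L=34 R=38
Round 2 (k=21): L=38 R=7
Round 3 (k=28): L=7 R=237
Round 4 (k=4): L=237 R=188
Round 5 (k=44): L=188 R=186
Round 6 (k=6): L=186 R=223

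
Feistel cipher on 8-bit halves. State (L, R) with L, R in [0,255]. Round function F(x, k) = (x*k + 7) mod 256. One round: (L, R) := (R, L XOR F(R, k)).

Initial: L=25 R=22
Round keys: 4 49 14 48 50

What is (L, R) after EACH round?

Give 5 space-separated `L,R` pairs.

Answer: 22,70 70,123 123,135 135,44 44,24

Derivation:
Round 1 (k=4): L=22 R=70
Round 2 (k=49): L=70 R=123
Round 3 (k=14): L=123 R=135
Round 4 (k=48): L=135 R=44
Round 5 (k=50): L=44 R=24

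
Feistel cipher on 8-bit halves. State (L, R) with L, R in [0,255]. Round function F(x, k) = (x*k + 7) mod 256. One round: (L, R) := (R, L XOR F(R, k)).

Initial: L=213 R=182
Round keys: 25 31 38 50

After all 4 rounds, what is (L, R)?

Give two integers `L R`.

Round 1 (k=25): L=182 R=24
Round 2 (k=31): L=24 R=89
Round 3 (k=38): L=89 R=37
Round 4 (k=50): L=37 R=24

Answer: 37 24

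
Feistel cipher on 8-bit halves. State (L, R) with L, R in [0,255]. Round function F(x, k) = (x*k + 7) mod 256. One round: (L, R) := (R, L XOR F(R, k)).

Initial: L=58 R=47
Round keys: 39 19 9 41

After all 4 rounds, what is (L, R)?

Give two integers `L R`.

Answer: 75 224

Derivation:
Round 1 (k=39): L=47 R=10
Round 2 (k=19): L=10 R=234
Round 3 (k=9): L=234 R=75
Round 4 (k=41): L=75 R=224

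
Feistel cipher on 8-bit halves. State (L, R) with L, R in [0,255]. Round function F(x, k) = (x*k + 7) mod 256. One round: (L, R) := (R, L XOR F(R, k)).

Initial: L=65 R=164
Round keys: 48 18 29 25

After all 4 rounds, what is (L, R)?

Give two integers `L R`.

Round 1 (k=48): L=164 R=134
Round 2 (k=18): L=134 R=215
Round 3 (k=29): L=215 R=228
Round 4 (k=25): L=228 R=156

Answer: 228 156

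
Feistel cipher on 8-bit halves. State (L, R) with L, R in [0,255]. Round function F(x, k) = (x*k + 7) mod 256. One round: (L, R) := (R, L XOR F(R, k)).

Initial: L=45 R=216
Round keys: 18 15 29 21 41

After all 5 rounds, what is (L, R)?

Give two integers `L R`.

Answer: 244 169

Derivation:
Round 1 (k=18): L=216 R=26
Round 2 (k=15): L=26 R=85
Round 3 (k=29): L=85 R=178
Round 4 (k=21): L=178 R=244
Round 5 (k=41): L=244 R=169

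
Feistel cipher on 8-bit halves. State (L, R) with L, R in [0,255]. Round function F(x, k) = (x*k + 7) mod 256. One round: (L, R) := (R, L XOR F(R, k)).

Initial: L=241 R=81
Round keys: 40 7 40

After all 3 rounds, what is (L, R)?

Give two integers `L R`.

Round 1 (k=40): L=81 R=94
Round 2 (k=7): L=94 R=200
Round 3 (k=40): L=200 R=25

Answer: 200 25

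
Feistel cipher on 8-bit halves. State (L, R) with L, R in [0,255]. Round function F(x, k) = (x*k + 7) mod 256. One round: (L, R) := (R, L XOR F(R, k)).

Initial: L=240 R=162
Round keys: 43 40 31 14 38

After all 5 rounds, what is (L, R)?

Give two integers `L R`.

Round 1 (k=43): L=162 R=205
Round 2 (k=40): L=205 R=173
Round 3 (k=31): L=173 R=55
Round 4 (k=14): L=55 R=164
Round 5 (k=38): L=164 R=104

Answer: 164 104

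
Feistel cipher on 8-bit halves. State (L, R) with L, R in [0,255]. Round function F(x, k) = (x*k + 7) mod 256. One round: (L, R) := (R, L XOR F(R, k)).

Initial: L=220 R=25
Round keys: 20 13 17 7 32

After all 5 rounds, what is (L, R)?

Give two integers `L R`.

Round 1 (k=20): L=25 R=39
Round 2 (k=13): L=39 R=27
Round 3 (k=17): L=27 R=245
Round 4 (k=7): L=245 R=161
Round 5 (k=32): L=161 R=210

Answer: 161 210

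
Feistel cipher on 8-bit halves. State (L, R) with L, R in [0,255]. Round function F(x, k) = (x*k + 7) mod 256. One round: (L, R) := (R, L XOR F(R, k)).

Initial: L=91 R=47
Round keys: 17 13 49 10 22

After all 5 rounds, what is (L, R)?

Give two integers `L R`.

Answer: 218 152

Derivation:
Round 1 (k=17): L=47 R=125
Round 2 (k=13): L=125 R=79
Round 3 (k=49): L=79 R=91
Round 4 (k=10): L=91 R=218
Round 5 (k=22): L=218 R=152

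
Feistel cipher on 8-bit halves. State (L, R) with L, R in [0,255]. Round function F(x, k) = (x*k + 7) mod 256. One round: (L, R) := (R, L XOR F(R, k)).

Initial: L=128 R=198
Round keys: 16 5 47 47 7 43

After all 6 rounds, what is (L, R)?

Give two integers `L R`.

Answer: 196 148

Derivation:
Round 1 (k=16): L=198 R=231
Round 2 (k=5): L=231 R=76
Round 3 (k=47): L=76 R=28
Round 4 (k=47): L=28 R=103
Round 5 (k=7): L=103 R=196
Round 6 (k=43): L=196 R=148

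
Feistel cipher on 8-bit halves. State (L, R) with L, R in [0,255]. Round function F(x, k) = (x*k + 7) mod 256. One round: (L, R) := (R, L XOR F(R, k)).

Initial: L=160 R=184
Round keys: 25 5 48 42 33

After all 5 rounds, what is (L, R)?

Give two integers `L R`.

Answer: 109 172

Derivation:
Round 1 (k=25): L=184 R=95
Round 2 (k=5): L=95 R=90
Round 3 (k=48): L=90 R=184
Round 4 (k=42): L=184 R=109
Round 5 (k=33): L=109 R=172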